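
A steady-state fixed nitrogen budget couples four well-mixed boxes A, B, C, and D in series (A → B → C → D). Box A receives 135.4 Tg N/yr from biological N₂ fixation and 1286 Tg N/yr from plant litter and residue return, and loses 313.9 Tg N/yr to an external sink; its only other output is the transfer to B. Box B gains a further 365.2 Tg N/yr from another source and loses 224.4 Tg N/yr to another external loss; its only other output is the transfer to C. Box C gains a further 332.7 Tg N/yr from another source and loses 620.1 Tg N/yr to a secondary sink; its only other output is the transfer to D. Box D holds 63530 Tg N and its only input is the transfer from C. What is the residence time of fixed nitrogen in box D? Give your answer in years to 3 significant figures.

66.1 yr

Box A: F(A→B) = (135.4 + 1286) − 313.9 = 1107.5 Tg N/yr.
Box B: F(B→C) = (1107.5 + 365.2) − 224.4 = 1248.3 Tg N/yr.
Box C: F(C→D) = (1248.3 + 332.7) − 620.1 = 960.90 Tg N/yr.
Box D throughput = its input = 960.90 Tg N/yr; τ = 63530 / 960.90 = 66.12 yr.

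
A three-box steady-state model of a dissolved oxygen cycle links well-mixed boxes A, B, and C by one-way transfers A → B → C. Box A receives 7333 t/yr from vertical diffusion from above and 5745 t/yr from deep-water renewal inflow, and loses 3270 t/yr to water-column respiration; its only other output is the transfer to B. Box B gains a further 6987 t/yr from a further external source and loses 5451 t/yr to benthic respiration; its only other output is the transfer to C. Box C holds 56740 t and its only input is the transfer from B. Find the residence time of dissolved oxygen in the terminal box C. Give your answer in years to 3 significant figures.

5.00 yr

Box A: F(A→B) = (7333 + 5745) − 3270 = 9808.0 t/yr.
Box B: F(B→C) = (9808.0 + 6987) − 5451 = 11344 t/yr.
Box C throughput = its input = 11344 t/yr; τ = 56740 / 11344 = 5.002 yr.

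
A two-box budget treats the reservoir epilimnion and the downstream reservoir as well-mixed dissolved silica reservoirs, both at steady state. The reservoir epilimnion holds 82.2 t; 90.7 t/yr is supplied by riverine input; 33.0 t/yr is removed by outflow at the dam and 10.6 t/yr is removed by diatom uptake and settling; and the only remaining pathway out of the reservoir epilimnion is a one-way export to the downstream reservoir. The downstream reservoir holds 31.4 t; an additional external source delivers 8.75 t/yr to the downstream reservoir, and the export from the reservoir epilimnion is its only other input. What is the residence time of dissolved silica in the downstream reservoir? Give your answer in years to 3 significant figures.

Balance the reservoir epilimnion: ΣF_in = 90.700 t/yr.
Export to the downstream reservoir = ΣF_in − (33.0 + 10.6) = 47.100 t/yr.
Total input to the downstream reservoir = 47.100 + 8.75 = 55.850 t/yr; at steady state this equals its total output.
τ = M / F = 31.4 / 55.850 = 0.5622 yr.

0.562 yr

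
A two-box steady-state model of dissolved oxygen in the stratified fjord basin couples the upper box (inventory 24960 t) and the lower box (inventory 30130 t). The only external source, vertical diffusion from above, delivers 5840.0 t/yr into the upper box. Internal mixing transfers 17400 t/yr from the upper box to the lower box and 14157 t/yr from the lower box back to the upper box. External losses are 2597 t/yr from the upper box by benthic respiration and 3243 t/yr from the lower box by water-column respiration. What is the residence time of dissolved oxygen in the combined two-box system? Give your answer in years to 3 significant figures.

Residence time in the combined system uses the total inventory and the total *external* removal — internal exchanges between the two boxes cancel.
M_total = 24960 + 30130 = 55090 t.
ΣF_external_out = 2597 + 3243 = 5840.0 t/yr.
τ = M_total / ΣF_ext = 55090 / 5840.0 = 9.433 yr.

9.43 yr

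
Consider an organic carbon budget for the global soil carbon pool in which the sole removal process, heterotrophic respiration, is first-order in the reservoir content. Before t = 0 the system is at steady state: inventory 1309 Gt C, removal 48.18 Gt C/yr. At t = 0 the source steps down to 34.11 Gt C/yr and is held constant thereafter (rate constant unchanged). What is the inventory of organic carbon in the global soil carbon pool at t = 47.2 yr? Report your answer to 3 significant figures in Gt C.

994 Gt C

τ = M₀/F₀ = 1309/48.18 = 27.17 yr; rate constant k = 1/τ.
New steady state M_∞ = F₁/k = F₁·τ = 34.11 × 27.17 = 926.73 Gt C.
M(t) = M_∞ + (M₀ − M_∞)·e^(−t/τ); t/τ = 47.2/27.17 = 1.737, so e^(−t/τ) = 0.1760.
M(t) = 926.73 + 382.3 × 0.1760 = 994.01 Gt C.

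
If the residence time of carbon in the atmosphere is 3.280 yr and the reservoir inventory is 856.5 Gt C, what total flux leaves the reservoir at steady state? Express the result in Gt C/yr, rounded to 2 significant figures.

260 Gt C/yr

F = M / τ = 856.5 / 3.280 = 261.1 Gt C/yr.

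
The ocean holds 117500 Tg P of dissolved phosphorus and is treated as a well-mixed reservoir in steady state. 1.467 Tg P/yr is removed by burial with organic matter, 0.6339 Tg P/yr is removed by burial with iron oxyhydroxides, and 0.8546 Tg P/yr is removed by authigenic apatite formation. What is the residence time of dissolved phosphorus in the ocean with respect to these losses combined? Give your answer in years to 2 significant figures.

Total removal = 1.467 + 0.6339 + 0.8546 = 2.9555 Tg P/yr.
τ = M / ΣF_out = 117500 / 2.9555 = 39760 yr.

40000 yr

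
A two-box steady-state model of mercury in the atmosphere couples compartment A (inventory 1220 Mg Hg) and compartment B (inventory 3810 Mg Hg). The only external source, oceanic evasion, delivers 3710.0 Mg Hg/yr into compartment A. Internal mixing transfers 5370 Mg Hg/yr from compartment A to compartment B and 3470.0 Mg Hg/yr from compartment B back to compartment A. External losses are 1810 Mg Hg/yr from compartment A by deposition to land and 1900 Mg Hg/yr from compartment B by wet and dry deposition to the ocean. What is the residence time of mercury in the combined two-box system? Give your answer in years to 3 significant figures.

1.36 yr

Residence time in the combined system uses the total inventory and the total *external* removal — internal exchanges between the two boxes cancel.
M_total = 1220 + 3810 = 5030.0 Mg Hg.
ΣF_external_out = 1810 + 1900 = 3710.0 Mg Hg/yr.
τ = M_total / ΣF_ext = 5030.0 / 3710.0 = 1.356 yr.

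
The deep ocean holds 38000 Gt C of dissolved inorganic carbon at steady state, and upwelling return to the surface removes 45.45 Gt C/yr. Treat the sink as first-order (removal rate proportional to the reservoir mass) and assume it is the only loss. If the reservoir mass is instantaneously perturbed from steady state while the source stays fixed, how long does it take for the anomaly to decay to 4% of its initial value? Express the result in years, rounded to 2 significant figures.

For a linear reservoir the anomaly decays as exp(−t/τ) with τ = M/F = 38000/45.45 = 836.1 yr.
exp(−t/τ) = 0.04 ⇒ t = −τ ln(0.04) = 836.1 × 3.219 = 2691 yr.

2700 yr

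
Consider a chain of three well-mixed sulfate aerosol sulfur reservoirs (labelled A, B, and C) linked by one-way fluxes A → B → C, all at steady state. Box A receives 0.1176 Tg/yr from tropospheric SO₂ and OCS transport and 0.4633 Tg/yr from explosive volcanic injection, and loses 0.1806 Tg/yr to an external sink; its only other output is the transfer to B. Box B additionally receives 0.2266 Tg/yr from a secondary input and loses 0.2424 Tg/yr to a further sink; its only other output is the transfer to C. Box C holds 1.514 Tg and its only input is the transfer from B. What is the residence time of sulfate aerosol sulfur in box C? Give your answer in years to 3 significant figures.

Box A: F(A→B) = (0.1176 + 0.4633) − 0.1806 = 0.40030 Tg/yr.
Box B: F(B→C) = (0.40030 + 0.2266) − 0.2424 = 0.38450 Tg/yr.
Box C throughput = its input = 0.38450 Tg/yr; τ = 1.514 / 0.38450 = 3.938 yr.

3.94 yr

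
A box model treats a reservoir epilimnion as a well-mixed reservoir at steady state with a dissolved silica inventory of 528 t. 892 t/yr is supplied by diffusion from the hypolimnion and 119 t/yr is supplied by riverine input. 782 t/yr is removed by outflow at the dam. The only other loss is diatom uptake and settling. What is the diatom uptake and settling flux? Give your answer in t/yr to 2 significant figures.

230 t/yr

At steady state ΣF_in = ΣF_out.
ΣF_in = 892 + 119 = 1011.0 t/yr.
Diatom uptake and settling flux = ΣF_in − (782) = 1011.0 − 782.0 = 229.0 t/yr.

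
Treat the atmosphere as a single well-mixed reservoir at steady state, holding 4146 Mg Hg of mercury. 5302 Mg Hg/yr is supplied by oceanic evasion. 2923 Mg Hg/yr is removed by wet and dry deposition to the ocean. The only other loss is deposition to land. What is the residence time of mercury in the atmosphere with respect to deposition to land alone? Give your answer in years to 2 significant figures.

1.7 yr

At steady state ΣF_in = ΣF_out.
ΣF_in = 5302.0 Mg Hg/yr.
Deposition to land flux = ΣF_in − (2923) = 5302.0 − 2923 = 2379 Mg Hg/yr.
τ = M / F = 4146 / 2379 = 1.743 yr.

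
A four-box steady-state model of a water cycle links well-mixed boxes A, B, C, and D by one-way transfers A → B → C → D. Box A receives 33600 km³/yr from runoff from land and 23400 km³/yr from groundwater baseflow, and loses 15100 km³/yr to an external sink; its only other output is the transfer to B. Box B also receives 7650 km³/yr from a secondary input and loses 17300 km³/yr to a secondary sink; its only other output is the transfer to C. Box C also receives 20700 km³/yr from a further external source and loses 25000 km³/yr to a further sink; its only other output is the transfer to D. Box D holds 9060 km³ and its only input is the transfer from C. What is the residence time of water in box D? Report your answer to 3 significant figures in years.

0.324 yr

Box A: F(A→B) = (33600 + 23400) − 15100 = 41900 km³/yr.
Box B: F(B→C) = (41900 + 7650) − 17300 = 32250 km³/yr.
Box C: F(C→D) = (32250 + 20700) − 25000 = 27950 km³/yr.
Box D throughput = its input = 27950 km³/yr; τ = 9060 / 27950 = 0.3242 yr.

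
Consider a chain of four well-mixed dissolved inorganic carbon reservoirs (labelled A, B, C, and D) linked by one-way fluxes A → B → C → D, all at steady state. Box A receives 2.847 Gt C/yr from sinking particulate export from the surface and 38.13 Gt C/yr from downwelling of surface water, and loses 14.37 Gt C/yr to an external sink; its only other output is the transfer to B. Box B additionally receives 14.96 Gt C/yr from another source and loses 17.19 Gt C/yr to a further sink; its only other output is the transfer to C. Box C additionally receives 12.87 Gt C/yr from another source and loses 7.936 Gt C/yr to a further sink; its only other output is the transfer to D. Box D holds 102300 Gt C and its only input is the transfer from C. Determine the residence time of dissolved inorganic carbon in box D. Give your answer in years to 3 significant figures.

3490 yr

Box A: F(A→B) = (2.847 + 38.13) − 14.37 = 26.607 Gt C/yr.
Box B: F(B→C) = (26.607 + 14.96) − 17.19 = 24.377 Gt C/yr.
Box C: F(C→D) = (24.377 + 12.87) − 7.936 = 29.311 Gt C/yr.
Box D throughput = its input = 29.311 Gt C/yr; τ = 102300 / 29.311 = 3490 yr.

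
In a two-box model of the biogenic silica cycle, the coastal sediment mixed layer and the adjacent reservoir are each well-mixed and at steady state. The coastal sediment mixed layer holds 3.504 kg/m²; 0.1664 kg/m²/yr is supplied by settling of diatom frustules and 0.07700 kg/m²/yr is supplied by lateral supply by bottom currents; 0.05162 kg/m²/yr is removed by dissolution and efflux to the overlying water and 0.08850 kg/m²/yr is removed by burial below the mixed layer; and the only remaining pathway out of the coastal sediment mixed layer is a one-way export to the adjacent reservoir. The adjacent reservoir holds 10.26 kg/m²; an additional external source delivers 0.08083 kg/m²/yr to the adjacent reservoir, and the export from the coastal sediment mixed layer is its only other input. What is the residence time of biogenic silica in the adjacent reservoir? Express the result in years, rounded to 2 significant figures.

56 yr

Balance the coastal sediment mixed layer: ΣF_in = 0.1664 + 0.07700 = 0.24340 kg/m²/yr.
Export to the adjacent reservoir = ΣF_in − (0.05162 + 0.08850) = 0.10328 kg/m²/yr.
Total input to the adjacent reservoir = 0.10328 + 0.08083 = 0.18411 kg/m²/yr; at steady state this equals its total output.
τ = M / F = 10.26 / 0.18411 = 55.73 yr.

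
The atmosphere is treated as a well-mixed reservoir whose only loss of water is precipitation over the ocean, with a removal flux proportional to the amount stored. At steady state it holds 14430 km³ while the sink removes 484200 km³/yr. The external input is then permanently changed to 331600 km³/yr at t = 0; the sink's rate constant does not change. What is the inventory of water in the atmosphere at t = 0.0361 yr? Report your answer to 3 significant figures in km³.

τ = M₀/F₀ = 14430/484200 = 0.02980 yr; rate constant k = 1/τ.
New steady state M_∞ = F₁/k = F₁·τ = 331600 × 0.02980 = 9882.3 km³.
M(t) = M_∞ + (M₀ − M_∞)·e^(−t/τ); t/τ = 0.0361/0.02980 = 1.211, so e^(−t/τ) = 0.2978.
M(t) = 9882.3 + 4548 × 0.2978 = 11237 km³.

11200 km³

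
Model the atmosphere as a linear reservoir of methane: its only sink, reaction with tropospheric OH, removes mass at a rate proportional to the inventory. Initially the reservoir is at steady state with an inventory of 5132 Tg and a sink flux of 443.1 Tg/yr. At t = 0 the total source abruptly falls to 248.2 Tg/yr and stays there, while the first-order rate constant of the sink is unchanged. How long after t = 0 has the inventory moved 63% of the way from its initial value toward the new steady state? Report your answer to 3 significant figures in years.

τ = M₀/F₀ = 5132/443.1 = 11.58 yr.
The remaining gap fraction is e^(−t/τ); 63% covered ⇒ e^(−t/τ) = 0.370.
t = −τ ln(0.370) = 11.58 × 0.9943 = 11.52 yr.

11.5 yr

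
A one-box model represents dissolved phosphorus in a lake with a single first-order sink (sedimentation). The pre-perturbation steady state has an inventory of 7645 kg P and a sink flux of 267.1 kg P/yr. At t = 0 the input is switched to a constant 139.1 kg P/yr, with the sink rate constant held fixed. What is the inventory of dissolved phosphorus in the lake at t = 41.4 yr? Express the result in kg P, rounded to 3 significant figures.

4840 kg P

τ = M₀/F₀ = 7645/267.1 = 28.62 yr; rate constant k = 1/τ.
New steady state M_∞ = F₁/k = F₁·τ = 139.1 × 28.62 = 3981.4 kg P.
M(t) = M_∞ + (M₀ − M_∞)·e^(−t/τ); t/τ = 41.4/28.62 = 1.446, so e^(−t/τ) = 0.2354.
M(t) = 3981.4 + 3664 × 0.2354 = 4843.8 kg P.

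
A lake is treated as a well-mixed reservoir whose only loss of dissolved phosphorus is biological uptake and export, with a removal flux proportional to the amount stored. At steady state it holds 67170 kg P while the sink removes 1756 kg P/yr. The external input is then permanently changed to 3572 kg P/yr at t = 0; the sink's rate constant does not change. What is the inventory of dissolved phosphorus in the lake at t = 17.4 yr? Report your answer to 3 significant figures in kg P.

92600 kg P

The sink rate constant is k = F₀/M₀ = 1756/67170 = 0.02614 yr⁻¹.
Solving dM/dt = F₁ − kM with M(0) = M₀ gives M(t) = F₁/k + (M₀ − F₁/k)·e^(−kt).
F₁/k = 3572/0.02614 = 136640 kg P; kt = 0.02614 × 17.4 = 0.4549, e^(−kt) = 0.6345.
M(17.4) = 136640 + (67170 − 136640) × 0.6345 = 136640 − 44080 = 92558 kg P.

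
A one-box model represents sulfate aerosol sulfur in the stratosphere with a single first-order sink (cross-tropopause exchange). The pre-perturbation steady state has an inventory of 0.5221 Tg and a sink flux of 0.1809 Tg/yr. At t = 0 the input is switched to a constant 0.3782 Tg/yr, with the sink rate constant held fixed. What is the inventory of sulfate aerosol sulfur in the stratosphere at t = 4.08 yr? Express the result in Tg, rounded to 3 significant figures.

0.953 Tg

The sink rate constant is k = F₀/M₀ = 0.1809/0.5221 = 0.3465 yr⁻¹.
Solving dM/dt = F₁ − kM with M(0) = M₀ gives M(t) = F₁/k + (M₀ − F₁/k)·e^(−kt).
F₁/k = 0.3782/0.3465 = 1.0915 Tg; kt = 0.3465 × 4.08 = 1.414, e^(−kt) = 0.2433.
M(4.08) = 1.0915 + (0.5221 − 1.0915) × 0.2433 = 1.0915 − 0.1385 = 0.95302 Tg.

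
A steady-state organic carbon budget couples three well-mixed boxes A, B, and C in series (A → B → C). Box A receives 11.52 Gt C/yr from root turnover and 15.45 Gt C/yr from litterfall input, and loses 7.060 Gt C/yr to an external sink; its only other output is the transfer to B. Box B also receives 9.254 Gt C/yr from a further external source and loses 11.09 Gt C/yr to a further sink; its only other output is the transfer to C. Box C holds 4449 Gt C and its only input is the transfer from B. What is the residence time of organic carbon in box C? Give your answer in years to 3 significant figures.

Box A: F(A→B) = (11.52 + 15.45) − 7.060 = 19.910 Gt C/yr.
Box B: F(B→C) = (19.910 + 9.254) − 11.09 = 18.074 Gt C/yr.
Box C throughput = its input = 18.074 Gt C/yr; τ = 4449 / 18.074 = 246.2 yr.

246 yr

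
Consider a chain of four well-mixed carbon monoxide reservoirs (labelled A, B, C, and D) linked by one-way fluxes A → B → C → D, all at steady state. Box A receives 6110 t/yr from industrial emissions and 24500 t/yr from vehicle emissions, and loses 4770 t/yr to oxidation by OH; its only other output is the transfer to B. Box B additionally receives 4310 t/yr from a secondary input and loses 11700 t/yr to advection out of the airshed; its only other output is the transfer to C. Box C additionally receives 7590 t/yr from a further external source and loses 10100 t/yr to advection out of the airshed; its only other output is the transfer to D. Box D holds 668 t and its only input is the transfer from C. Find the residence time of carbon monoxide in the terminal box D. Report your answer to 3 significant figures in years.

0.0419 yr

Box A: F(A→B) = (6110 + 24500) − 4770 = 25840 t/yr.
Box B: F(B→C) = (25840 + 4310) − 11700 = 18450 t/yr.
Box C: F(C→D) = (18450 + 7590) − 10100 = 15940 t/yr.
Box D throughput = its input = 15940 t/yr; τ = 668 / 15940 = 0.04191 yr.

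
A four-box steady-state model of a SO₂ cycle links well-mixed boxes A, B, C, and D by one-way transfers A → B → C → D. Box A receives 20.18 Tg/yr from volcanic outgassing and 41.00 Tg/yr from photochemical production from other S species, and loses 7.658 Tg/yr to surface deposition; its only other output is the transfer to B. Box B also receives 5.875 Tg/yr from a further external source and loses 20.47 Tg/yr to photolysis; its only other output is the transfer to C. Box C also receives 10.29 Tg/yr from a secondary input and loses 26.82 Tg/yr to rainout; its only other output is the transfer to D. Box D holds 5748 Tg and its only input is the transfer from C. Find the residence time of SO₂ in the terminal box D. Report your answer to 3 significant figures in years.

257 yr

Box A: F(A→B) = (20.18 + 41.00) − 7.658 = 53.522 Tg/yr.
Box B: F(B→C) = (53.522 + 5.875) − 20.47 = 38.927 Tg/yr.
Box C: F(C→D) = (38.927 + 10.29) − 26.82 = 22.397 Tg/yr.
Box D throughput = its input = 22.397 Tg/yr; τ = 5748 / 22.397 = 256.6 yr.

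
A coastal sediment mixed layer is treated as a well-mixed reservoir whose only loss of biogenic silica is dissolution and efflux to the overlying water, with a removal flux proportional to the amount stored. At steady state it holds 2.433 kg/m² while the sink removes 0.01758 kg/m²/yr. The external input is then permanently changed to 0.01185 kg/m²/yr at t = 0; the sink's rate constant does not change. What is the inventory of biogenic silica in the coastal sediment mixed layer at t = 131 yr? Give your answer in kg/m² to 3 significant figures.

τ = M₀/F₀ = 2.433/0.01758 = 138.4 yr; rate constant k = 1/τ.
New steady state M_∞ = F₁/k = F₁·τ = 0.01185 × 138.4 = 1.6400 kg/m².
M(t) = M_∞ + (M₀ − M_∞)·e^(−t/τ); t/τ = 131/138.4 = 0.9466, so e^(−t/τ) = 0.3881.
M(t) = 1.6400 + 0.7930 × 0.3881 = 1.9477 kg/m².

1.95 kg/m²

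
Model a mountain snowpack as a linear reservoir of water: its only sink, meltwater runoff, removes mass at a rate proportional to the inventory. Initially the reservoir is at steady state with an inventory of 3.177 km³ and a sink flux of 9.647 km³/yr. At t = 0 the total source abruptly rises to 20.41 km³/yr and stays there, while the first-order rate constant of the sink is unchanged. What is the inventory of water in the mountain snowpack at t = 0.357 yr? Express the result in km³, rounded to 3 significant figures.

5.52 km³

The sink rate constant is k = F₀/M₀ = 9.647/3.177 = 3.037 yr⁻¹.
Solving dM/dt = F₁ − kM with M(0) = M₀ gives M(t) = F₁/k + (M₀ − F₁/k)·e^(−kt).
F₁/k = 20.41/3.037 = 6.7215 km³; kt = 3.037 × 0.357 = 1.084, e^(−kt) = 0.3382.
M(0.357) = 6.7215 + (3.177 − 6.7215) × 0.3382 = 6.7215 − 1.199 = 5.5227 km³.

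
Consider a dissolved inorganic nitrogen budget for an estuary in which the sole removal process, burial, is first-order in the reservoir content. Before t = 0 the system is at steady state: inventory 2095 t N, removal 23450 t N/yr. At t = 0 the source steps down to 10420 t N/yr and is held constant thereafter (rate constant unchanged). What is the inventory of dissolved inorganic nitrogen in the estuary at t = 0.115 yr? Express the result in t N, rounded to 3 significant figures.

1250 t N

The sink rate constant is k = F₀/M₀ = 23450/2095 = 11.19 yr⁻¹.
Solving dM/dt = F₁ − kM with M(0) = M₀ gives M(t) = F₁/k + (M₀ − F₁/k)·e^(−kt).
F₁/k = 10420/11.19 = 930.91 t N; kt = 11.19 × 0.115 = 1.287, e^(−kt) = 0.2760.
M(0.115) = 930.91 + (2095 − 930.91) × 0.2760 = 930.91 + 321.3 = 1252.2 t N.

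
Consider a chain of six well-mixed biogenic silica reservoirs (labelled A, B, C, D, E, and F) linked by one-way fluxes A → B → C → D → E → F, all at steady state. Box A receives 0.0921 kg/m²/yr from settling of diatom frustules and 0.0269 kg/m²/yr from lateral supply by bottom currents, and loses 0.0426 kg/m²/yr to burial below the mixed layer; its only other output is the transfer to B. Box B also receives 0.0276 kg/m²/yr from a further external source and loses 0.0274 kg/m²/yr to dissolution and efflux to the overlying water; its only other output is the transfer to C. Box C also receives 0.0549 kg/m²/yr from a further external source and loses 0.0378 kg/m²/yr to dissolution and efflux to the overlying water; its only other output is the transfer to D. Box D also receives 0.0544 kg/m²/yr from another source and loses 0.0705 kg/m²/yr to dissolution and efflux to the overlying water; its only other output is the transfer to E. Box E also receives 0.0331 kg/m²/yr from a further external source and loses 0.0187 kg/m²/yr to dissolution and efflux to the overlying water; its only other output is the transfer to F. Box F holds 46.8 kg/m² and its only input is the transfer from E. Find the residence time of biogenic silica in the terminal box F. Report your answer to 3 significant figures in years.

Box A: F(A→B) = (0.0921 + 0.0269) − 0.0426 = 0.076400 kg/m²/yr.
Box B: F(B→C) = (0.076400 + 0.0276) − 0.0274 = 0.076600 kg/m²/yr.
Box C: F(C→D) = (0.076600 + 0.0549) − 0.0378 = 0.093700 kg/m²/yr.
Box D: F(D→E) = (0.093700 + 0.0544) − 0.0705 = 0.077600 kg/m²/yr.
Box E: F(E→F) = (0.077600 + 0.0331) − 0.0187 = 0.092000 kg/m²/yr.
Box F throughput = its input = 0.092000 kg/m²/yr; τ = 46.8 / 0.092000 = 508.7 yr.

509 yr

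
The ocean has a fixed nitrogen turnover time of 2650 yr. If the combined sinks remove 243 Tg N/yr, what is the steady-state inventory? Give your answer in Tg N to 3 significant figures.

τ = M/F ⇒ M = τ × F = 2650 × 243 = 644000 Tg N.

644000 Tg N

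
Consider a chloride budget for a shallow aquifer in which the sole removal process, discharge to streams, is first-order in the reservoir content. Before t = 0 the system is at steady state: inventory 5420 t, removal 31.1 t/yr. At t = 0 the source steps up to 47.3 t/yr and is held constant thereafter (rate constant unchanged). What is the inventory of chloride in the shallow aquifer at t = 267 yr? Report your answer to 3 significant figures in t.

7630 t

Residence time τ = M₀/F₀ = 174.3 yr. The eventual steady state is M_∞ = M₀·(F₁/F₀) = 5420 × 47.3/31.1 = 8243.3 t.
The anomaly ΔM(t) = M(t) − M_∞ decays as ΔM₀·e^(−t/τ) with ΔM₀ = 5420 − 8243.3 = −2823 t.
At t = 267 yr, e^(−t/τ) = e^(−1.532) = 0.2161, so ΔM = −610.1 t and M = 8243.3 − 610.1 = 7633.2 t.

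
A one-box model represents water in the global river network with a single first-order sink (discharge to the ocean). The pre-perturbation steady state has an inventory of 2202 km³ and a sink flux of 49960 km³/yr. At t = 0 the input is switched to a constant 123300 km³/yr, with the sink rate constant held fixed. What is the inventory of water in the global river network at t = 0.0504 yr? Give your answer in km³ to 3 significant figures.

4400 km³

The sink rate constant is k = F₀/M₀ = 49960/2202 = 22.69 yr⁻¹.
Solving dM/dt = F₁ − kM with M(0) = M₀ gives M(t) = F₁/k + (M₀ − F₁/k)·e^(−kt).
F₁/k = 123300/22.69 = 5434.5 km³; kt = 22.69 × 0.0504 = 1.143, e^(−kt) = 0.3187.
M(0.0504) = 5434.5 + (2202 − 5434.5) × 0.3187 = 5434.5 − 1030 = 4404.3 km³.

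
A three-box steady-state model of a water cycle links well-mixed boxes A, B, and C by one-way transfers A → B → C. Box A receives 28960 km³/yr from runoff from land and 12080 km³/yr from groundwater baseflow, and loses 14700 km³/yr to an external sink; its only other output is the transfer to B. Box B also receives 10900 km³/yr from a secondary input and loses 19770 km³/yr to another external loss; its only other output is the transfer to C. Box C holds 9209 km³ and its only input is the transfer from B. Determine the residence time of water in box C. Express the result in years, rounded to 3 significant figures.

0.527 yr

Box A: F(A→B) = (28960 + 12080) − 14700 = 26340 km³/yr.
Box B: F(B→C) = (26340 + 10900) − 19770 = 17470 km³/yr.
Box C throughput = its input = 17470 km³/yr; τ = 9209 / 17470 = 0.5271 yr.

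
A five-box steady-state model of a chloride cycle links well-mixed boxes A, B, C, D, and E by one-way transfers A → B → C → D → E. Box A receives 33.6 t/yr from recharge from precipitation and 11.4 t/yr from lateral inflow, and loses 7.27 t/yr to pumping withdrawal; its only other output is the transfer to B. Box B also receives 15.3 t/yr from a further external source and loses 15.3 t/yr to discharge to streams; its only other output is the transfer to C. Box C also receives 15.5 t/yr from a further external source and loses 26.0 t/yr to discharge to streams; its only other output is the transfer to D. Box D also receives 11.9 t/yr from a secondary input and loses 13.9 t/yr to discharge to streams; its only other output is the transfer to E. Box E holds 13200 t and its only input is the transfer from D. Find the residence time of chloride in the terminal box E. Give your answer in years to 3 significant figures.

Box A: F(A→B) = (33.6 + 11.4) − 7.27 = 37.730 t/yr.
Box B: F(B→C) = (37.730 + 15.3) − 15.3 = 37.730 t/yr.
Box C: F(C→D) = (37.730 + 15.5) − 26.0 = 27.230 t/yr.
Box D: F(D→E) = (27.230 + 11.9) − 13.9 = 25.230 t/yr.
Box E throughput = its input = 25.230 t/yr; τ = 13200 / 25.230 = 523.2 yr.

523 yr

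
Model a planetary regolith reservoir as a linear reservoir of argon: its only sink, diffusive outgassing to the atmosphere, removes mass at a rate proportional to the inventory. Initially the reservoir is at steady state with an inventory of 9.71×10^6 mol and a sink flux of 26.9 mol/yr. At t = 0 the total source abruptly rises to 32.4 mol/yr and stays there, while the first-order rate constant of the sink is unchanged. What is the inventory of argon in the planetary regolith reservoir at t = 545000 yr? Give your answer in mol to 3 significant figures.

The sink rate constant is k = F₀/M₀ = 26.9/9.71×10^6 = 2.770×10^-6 yr⁻¹.
Solving dM/dt = F₁ − kM with M(0) = M₀ gives M(t) = F₁/k + (M₀ − F₁/k)·e^(−kt).
F₁/k = 32.4/2.770×10^-6 = 1.1695×10^7 mol; kt = 2.770×10^-6 × 545000 = 1.510, e^(−kt) = 0.2209.
M(545000) = 1.1695×10^7 + (9.71×10^6 − 1.1695×10^7) × 0.2209 = 1.1695×10^7 − 438600 = 1.1257×10^7 mol.

1.13×10^7 mol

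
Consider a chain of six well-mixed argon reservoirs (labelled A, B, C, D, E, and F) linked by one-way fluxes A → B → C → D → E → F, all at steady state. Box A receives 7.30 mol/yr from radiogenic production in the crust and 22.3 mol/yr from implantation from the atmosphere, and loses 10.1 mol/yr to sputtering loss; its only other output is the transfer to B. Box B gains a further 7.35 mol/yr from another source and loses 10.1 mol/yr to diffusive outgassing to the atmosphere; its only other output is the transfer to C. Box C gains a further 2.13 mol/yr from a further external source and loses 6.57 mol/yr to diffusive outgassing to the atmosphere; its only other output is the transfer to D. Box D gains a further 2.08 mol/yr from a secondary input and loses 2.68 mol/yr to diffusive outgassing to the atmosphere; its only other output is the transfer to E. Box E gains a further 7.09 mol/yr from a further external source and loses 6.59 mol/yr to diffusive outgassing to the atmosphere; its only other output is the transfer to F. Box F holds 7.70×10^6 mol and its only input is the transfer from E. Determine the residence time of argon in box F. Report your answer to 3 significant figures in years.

Box A: F(A→B) = (7.30 + 22.3) − 10.1 = 19.500 mol/yr.
Box B: F(B→C) = (19.500 + 7.35) − 10.1 = 16.750 mol/yr.
Box C: F(C→D) = (16.750 + 2.13) − 6.57 = 12.310 mol/yr.
Box D: F(D→E) = (12.310 + 2.08) − 2.68 = 11.710 mol/yr.
Box E: F(E→F) = (11.710 + 7.09) − 6.59 = 12.210 mol/yr.
Box F throughput = its input = 12.210 mol/yr; τ = 7.70×10^6 / 12.210 = 630600 yr.

631000 yr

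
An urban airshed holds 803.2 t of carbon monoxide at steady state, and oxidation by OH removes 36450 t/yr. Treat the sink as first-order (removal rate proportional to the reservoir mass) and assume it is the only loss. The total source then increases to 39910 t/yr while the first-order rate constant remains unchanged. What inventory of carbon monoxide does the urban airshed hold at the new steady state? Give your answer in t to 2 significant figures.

Rate constant k = F/M = 36450 / 803.2 = 45.38 yr⁻¹.
At the new steady state, source = k·M_new ⇒ M_new = 39910 / 45.38 = 879.4 t.
(Equivalently M_new = M × F_new/F_old = 803.2 × 39910/36450.)

880 t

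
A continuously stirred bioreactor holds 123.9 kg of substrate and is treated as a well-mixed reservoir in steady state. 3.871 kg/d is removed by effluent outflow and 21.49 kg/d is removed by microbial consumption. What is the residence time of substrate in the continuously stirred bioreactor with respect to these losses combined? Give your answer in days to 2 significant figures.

Total removal = 3.871 + 21.49 = 25.361 kg/d.
τ = M / ΣF_out = 123.9 / 25.361 = 4.885 d.

4.9 d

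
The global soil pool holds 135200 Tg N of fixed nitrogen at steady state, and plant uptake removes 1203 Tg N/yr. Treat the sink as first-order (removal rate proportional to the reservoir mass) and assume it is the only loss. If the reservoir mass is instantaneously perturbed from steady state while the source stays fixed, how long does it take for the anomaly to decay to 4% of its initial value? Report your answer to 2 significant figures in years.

For a linear reservoir the anomaly decays as exp(−t/τ) with τ = M/F = 135200/1203 = 112.4 yr.
exp(−t/τ) = 0.04 ⇒ t = −τ ln(0.04) = 112.4 × 3.219 = 361.8 yr.

360 yr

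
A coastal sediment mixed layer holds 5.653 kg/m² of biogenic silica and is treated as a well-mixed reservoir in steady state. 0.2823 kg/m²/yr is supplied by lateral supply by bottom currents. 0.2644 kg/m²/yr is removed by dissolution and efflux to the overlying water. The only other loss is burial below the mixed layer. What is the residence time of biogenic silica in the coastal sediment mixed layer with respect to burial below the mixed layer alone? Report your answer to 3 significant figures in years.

316 yr

At steady state ΣF_in = ΣF_out.
ΣF_in = 0.28230 kg/m²/yr.
Burial below the mixed layer flux = ΣF_in − (0.2644) = 0.28230 − 0.2644 = 0.01790 kg/m²/yr.
τ = M / F = 5.653 / 0.01790 = 315.8 yr.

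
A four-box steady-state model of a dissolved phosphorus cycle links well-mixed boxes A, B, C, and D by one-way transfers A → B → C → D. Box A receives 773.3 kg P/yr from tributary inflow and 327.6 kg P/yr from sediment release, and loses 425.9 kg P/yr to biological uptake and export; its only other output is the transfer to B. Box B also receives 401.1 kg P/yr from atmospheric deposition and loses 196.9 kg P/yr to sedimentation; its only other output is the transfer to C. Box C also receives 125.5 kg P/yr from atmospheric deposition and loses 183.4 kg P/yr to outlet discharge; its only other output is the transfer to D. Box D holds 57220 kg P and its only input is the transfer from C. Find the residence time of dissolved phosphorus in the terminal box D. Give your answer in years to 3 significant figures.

69.7 yr

Box A: F(A→B) = (773.3 + 327.6) − 425.9 = 675.00 kg P/yr.
Box B: F(B→C) = (675.00 + 401.1) − 196.9 = 879.20 kg P/yr.
Box C: F(C→D) = (879.20 + 125.5) − 183.4 = 821.30 kg P/yr.
Box D throughput = its input = 821.30 kg P/yr; τ = 57220 / 821.30 = 69.67 yr.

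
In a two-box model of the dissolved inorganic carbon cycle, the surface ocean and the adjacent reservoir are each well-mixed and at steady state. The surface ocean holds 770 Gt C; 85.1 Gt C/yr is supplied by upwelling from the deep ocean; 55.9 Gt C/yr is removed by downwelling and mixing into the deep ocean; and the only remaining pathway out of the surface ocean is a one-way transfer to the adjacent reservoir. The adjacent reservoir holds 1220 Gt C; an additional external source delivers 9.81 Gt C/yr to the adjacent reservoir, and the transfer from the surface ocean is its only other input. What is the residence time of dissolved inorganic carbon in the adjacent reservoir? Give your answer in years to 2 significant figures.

31 yr

Balance the surface ocean: ΣF_in = 85.100 Gt C/yr.
Transfer to the adjacent reservoir = ΣF_in − (55.9) = 29.200 Gt C/yr.
Total input to the adjacent reservoir = 29.200 + 9.81 = 39.010 Gt C/yr; at steady state this equals its total output.
τ = M / F = 1220 / 39.010 = 31.27 yr.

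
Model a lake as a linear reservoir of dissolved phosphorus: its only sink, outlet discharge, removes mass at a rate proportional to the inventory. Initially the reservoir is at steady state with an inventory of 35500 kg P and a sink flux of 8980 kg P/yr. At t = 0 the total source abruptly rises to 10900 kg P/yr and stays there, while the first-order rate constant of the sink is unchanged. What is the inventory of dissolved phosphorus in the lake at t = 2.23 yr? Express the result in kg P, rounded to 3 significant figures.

38800 kg P

Residence time τ = M₀/F₀ = 3.953 yr. The eventual steady state is M_∞ = M₀·(F₁/F₀) = 35500 × 10900/8980 = 43090 kg P.
The anomaly ΔM(t) = M(t) − M_∞ decays as ΔM₀·e^(−t/τ) with ΔM₀ = 35500 − 43090 = −7590 kg P.
At t = 2.23 yr, e^(−t/τ) = e^(−0.5641) = 0.5689, so ΔM = −4318 kg P and M = 43090 − 4318 = 38772 kg P.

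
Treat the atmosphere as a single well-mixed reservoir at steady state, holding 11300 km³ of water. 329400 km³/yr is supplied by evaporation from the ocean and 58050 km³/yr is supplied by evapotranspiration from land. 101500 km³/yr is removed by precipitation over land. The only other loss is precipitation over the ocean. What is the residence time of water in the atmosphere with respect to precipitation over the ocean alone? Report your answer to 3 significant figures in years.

At steady state ΣF_in = ΣF_out.
ΣF_in = 329400 + 58050 = 387450 km³/yr.
Precipitation over the ocean flux = ΣF_in − (101500) = 387450 − 101500 = 286000 km³/yr.
τ = M / F = 11300 / 286000 = 0.03952 yr.

0.0395 yr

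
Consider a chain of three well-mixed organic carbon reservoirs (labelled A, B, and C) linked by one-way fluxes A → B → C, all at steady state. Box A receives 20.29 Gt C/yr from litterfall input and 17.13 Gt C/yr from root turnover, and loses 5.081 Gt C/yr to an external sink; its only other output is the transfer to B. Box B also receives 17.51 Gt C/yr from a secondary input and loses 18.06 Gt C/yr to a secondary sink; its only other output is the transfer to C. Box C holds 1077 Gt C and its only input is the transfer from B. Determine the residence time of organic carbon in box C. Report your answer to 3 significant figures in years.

33.9 yr

Box A: F(A→B) = (20.29 + 17.13) − 5.081 = 32.339 Gt C/yr.
Box B: F(B→C) = (32.339 + 17.51) − 18.06 = 31.789 Gt C/yr.
Box C throughput = its input = 31.789 Gt C/yr; τ = 1077 / 31.789 = 33.88 yr.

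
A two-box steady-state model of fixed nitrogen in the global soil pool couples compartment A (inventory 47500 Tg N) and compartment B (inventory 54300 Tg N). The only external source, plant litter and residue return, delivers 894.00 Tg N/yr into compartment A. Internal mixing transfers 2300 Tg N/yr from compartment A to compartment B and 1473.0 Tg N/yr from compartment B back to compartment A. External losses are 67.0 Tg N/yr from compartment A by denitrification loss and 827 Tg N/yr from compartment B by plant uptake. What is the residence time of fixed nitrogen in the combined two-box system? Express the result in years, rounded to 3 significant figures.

114 yr

Residence time in the combined system uses the total inventory and the total *external* removal — internal exchanges between the two boxes cancel.
M_total = 47500 + 54300 = 101800 Tg N.
ΣF_external_out = 67.0 + 827 = 894.00 Tg N/yr.
τ = M_total / ΣF_ext = 101800 / 894.00 = 113.9 yr.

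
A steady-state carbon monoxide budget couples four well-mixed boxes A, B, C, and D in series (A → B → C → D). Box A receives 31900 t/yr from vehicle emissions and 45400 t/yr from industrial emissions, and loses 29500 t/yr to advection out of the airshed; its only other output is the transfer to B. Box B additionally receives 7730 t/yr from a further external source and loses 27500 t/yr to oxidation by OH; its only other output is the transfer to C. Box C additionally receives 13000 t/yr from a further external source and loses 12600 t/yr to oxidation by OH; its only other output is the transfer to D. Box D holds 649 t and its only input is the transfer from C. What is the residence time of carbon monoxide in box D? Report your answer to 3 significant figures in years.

Box A: F(A→B) = (31900 + 45400) − 29500 = 47800 t/yr.
Box B: F(B→C) = (47800 + 7730) − 27500 = 28030 t/yr.
Box C: F(C→D) = (28030 + 13000) − 12600 = 28430 t/yr.
Box D throughput = its input = 28430 t/yr; τ = 649 / 28430 = 0.02283 yr.

0.0228 yr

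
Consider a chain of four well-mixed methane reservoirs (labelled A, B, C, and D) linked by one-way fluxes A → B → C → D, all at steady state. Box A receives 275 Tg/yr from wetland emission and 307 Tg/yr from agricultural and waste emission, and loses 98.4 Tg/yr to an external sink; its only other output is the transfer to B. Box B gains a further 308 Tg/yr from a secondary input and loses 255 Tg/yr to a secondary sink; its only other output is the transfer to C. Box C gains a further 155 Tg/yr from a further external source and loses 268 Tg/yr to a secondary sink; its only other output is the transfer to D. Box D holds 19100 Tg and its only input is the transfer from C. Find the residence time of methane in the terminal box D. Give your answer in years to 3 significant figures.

Box A: F(A→B) = (275 + 307) − 98.4 = 483.60 Tg/yr.
Box B: F(B→C) = (483.60 + 308) − 255 = 536.60 Tg/yr.
Box C: F(C→D) = (536.60 + 155) − 268 = 423.60 Tg/yr.
Box D throughput = its input = 423.60 Tg/yr; τ = 19100 / 423.60 = 45.09 yr.

45.1 yr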